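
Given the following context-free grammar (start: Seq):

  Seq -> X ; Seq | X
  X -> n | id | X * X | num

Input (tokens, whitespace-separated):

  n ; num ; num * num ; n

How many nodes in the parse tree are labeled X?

[Seq [X n] ; [Seq [X num] ; [Seq [X [X num] * [X num]] ; [Seq [X n]]]]]

6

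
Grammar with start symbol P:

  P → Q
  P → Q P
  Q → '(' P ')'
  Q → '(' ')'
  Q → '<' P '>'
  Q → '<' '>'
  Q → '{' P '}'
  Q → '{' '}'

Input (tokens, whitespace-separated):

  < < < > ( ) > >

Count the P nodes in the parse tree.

4

[P [Q < [P [Q < [P [Q < >] [P [Q ( )]]] >]] >]]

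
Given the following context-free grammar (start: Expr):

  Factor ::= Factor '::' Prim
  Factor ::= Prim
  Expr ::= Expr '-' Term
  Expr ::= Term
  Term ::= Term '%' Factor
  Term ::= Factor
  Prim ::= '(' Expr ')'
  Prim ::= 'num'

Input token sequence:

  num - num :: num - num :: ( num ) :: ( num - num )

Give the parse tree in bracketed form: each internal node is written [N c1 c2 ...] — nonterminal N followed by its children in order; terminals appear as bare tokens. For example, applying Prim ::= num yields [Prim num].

[Expr [Expr [Expr [Term [Factor [Prim num]]]] - [Term [Factor [Factor [Prim num]] :: [Prim num]]]] - [Term [Factor [Factor [Factor [Prim num]] :: [Prim ( [Expr [Term [Factor [Prim num]]]] )]] :: [Prim ( [Expr [Expr [Term [Factor [Prim num]]]] - [Term [Factor [Prim num]]]] )]]]]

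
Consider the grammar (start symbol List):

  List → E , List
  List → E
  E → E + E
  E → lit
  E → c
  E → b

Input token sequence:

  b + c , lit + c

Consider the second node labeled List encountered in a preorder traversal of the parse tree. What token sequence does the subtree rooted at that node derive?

lit + c

[List [E [E b] + [E c]] , [List [E [E lit] + [E c]]]]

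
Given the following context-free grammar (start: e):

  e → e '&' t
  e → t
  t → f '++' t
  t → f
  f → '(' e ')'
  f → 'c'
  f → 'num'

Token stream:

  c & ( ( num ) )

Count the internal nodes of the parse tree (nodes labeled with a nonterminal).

12

[e [e [t [f c]]] & [t [f ( [e [t [f ( [e [t [f num]]] )]]] )]]]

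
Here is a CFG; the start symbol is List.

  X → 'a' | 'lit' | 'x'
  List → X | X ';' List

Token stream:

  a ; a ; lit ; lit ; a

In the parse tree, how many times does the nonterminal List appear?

[List [X a] ; [List [X a] ; [List [X lit] ; [List [X lit] ; [List [X a]]]]]]

5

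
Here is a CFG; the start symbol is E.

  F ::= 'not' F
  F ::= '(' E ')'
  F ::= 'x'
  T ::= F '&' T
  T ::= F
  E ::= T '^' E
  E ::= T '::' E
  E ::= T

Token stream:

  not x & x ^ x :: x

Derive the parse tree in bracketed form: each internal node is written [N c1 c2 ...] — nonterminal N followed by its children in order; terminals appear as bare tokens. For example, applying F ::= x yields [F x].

[E [T [F not [F x]] & [T [F x]]] ^ [E [T [F x]] :: [E [T [F x]]]]]

E
T ^ E
F & T ^ E
not F & T ^ E
not x & T ^ E
not x & F ^ E
not x & x ^ E
not x & x ^ T :: E
not x & x ^ F :: E
not x & x ^ x :: E
not x & x ^ x :: T
not x & x ^ x :: F
not x & x ^ x :: x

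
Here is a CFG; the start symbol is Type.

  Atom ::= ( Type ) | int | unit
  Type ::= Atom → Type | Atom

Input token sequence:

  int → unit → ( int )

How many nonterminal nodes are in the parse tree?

[Type [Atom int] → [Type [Atom unit] → [Type [Atom ( [Type [Atom int]] )]]]]

8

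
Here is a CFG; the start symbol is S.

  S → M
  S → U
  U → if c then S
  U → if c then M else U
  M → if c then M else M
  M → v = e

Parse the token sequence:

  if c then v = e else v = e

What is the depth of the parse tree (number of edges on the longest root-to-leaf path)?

[S [M if c then [M v = e] else [M v = e]]]

3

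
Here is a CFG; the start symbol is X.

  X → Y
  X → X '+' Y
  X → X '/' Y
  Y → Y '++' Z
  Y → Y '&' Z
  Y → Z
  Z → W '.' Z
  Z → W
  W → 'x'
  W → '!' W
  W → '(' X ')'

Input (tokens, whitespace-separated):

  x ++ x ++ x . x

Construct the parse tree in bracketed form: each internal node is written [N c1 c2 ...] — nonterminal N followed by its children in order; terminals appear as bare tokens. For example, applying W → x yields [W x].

[X [Y [Y [Y [Z [W x]]] ++ [Z [W x]]] ++ [Z [W x] . [Z [W x]]]]]

X
Y
Y ++ Z
Y ++ Z ++ Z
Z ++ Z ++ Z
W ++ Z ++ Z
x ++ Z ++ Z
x ++ W ++ Z
x ++ x ++ Z
x ++ x ++ W . Z
x ++ x ++ x . Z
x ++ x ++ x . W
x ++ x ++ x . x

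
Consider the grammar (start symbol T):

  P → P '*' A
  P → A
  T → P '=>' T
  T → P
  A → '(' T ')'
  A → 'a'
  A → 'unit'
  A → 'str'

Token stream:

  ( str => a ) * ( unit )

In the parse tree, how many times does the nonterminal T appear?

[T [P [P [A ( [T [P [A str]] => [T [P [A a]]]] )]] * [A ( [T [P [A unit]]] )]]]

4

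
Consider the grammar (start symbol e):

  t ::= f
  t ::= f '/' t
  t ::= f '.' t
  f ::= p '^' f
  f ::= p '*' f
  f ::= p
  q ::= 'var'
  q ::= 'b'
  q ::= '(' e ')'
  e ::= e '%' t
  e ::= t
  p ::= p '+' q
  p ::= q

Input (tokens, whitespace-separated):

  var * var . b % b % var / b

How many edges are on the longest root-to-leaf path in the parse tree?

8

[e [e [e [t [f [p [q var]] * [f [p [q var]]]] . [t [f [p [q b]]]]]] % [t [f [p [q b]]]]] % [t [f [p [q var]]] / [t [f [p [q b]]]]]]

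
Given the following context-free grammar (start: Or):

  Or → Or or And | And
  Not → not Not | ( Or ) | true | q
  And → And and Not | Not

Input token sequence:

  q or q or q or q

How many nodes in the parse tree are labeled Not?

[Or [Or [Or [Or [And [Not q]]] or [And [Not q]]] or [And [Not q]]] or [And [Not q]]]

4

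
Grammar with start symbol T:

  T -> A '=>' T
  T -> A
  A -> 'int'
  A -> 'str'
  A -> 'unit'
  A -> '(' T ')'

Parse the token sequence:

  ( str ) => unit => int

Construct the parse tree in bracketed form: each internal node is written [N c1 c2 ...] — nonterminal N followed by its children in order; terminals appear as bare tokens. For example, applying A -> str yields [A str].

T
A => T
( T ) => T
( A ) => T
( str ) => T
( str ) => A => T
( str ) => unit => T
( str ) => unit => A
( str ) => unit => int

[T [A ( [T [A str]] )] => [T [A unit] => [T [A int]]]]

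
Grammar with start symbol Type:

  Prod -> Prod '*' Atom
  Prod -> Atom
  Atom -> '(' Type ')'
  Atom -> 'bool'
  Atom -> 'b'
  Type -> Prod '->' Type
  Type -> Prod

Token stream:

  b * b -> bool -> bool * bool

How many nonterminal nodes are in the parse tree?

[Type [Prod [Prod [Atom b]] * [Atom b]] -> [Type [Prod [Atom bool]] -> [Type [Prod [Prod [Atom bool]] * [Atom bool]]]]]

13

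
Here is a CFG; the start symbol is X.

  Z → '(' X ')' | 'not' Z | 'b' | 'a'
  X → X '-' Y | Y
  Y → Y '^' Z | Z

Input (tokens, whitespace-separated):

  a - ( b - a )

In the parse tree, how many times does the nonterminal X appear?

[X [X [Y [Z a]]] - [Y [Z ( [X [X [Y [Z b]]] - [Y [Z a]]] )]]]

4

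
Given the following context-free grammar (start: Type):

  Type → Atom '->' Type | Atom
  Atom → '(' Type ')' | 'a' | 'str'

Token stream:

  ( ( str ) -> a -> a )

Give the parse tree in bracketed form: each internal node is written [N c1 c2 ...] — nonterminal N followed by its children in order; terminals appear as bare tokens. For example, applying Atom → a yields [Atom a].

[Type [Atom ( [Type [Atom ( [Type [Atom str]] )] -> [Type [Atom a] -> [Type [Atom a]]]] )]]

Type
Atom
( Type )
( Atom -> Type )
( ( Type ) -> Type )
( ( Atom ) -> Type )
( ( str ) -> Type )
( ( str ) -> Atom -> Type )
( ( str ) -> a -> Type )
( ( str ) -> a -> Atom )
( ( str ) -> a -> a )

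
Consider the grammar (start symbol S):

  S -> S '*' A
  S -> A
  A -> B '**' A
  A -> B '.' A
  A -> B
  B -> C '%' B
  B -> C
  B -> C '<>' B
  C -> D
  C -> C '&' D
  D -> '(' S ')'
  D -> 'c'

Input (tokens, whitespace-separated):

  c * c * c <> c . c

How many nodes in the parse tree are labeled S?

3

[S [S [S [A [B [C [D c]]]]] * [A [B [C [D c]]]]] * [A [B [C [D c]] <> [B [C [D c]]]] . [A [B [C [D c]]]]]]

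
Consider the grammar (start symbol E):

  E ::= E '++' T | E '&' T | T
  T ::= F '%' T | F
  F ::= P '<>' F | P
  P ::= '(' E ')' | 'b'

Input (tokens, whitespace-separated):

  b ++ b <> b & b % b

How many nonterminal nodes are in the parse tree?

[E [E [E [T [F [P b]]]] ++ [T [F [P b] <> [F [P b]]]]] & [T [F [P b]] % [T [F [P b]]]]]

17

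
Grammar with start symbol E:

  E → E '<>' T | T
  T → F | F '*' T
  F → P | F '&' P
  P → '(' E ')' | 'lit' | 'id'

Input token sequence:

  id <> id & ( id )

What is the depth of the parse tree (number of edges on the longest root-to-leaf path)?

[E [E [T [F [P id]]]] <> [T [F [F [P id]] & [P ( [E [T [F [P id]]]] )]]]]

8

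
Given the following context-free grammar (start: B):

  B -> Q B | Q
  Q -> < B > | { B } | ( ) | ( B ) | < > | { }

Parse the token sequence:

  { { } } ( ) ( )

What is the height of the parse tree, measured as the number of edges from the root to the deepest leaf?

[B [Q { [B [Q { }]] }] [B [Q ( )] [B [Q ( )]]]]

4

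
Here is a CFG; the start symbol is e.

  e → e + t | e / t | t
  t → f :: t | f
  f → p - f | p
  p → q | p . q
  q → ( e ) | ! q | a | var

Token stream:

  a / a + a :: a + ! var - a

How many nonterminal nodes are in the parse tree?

[e [e [e [e [t [f [p [q a]]]]] / [t [f [p [q a]]]]] + [t [f [p [q a]]] :: [t [f [p [q a]]]]]] + [t [f [p [q ! [q var]]] - [f [p [q a]]]]]]

28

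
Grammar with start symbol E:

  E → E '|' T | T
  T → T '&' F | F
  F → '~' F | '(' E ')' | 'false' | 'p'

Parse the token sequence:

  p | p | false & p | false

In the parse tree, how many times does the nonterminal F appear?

5

[E [E [E [E [T [F p]]] | [T [F p]]] | [T [T [F false]] & [F p]]] | [T [F false]]]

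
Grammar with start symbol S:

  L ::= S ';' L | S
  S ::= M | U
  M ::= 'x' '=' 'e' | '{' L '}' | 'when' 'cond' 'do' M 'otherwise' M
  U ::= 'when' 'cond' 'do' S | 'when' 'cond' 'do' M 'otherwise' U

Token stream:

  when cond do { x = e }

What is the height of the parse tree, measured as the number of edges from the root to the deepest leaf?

[S [U when cond do [S [M { [L [S [M x = e]]] }]]]]

7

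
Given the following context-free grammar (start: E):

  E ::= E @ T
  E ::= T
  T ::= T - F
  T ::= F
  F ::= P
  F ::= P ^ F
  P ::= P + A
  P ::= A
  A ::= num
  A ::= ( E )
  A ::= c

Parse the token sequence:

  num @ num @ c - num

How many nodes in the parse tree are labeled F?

[E [E [E [T [F [P [A num]]]]] @ [T [F [P [A num]]]]] @ [T [T [F [P [A c]]]] - [F [P [A num]]]]]

4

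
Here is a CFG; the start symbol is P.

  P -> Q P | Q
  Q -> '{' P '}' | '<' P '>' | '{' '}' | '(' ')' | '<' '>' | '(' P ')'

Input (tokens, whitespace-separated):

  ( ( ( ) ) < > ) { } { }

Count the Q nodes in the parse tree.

6

[P [Q ( [P [Q ( [P [Q ( )]] )] [P [Q < >]]] )] [P [Q { }] [P [Q { }]]]]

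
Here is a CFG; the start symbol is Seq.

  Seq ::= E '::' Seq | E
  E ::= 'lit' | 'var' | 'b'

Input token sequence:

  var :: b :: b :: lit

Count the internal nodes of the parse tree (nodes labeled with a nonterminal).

8

[Seq [E var] :: [Seq [E b] :: [Seq [E b] :: [Seq [E lit]]]]]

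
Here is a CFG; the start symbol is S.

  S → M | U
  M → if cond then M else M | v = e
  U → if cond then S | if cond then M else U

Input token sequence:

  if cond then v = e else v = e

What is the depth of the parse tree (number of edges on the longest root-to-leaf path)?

[S [M if cond then [M v = e] else [M v = e]]]

3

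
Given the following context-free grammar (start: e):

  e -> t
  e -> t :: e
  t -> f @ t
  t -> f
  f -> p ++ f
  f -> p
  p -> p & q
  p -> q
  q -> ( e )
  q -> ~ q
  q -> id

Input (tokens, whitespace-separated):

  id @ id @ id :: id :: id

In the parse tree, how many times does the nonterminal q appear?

5

[e [t [f [p [q id]]] @ [t [f [p [q id]]] @ [t [f [p [q id]]]]]] :: [e [t [f [p [q id]]]] :: [e [t [f [p [q id]]]]]]]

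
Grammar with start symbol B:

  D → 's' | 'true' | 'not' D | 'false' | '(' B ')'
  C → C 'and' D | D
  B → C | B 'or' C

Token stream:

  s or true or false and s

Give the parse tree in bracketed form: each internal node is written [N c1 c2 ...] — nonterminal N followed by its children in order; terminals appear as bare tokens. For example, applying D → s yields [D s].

B
B or C
B or C or C
C or C or C
D or C or C
s or C or C
s or D or C
s or true or C
s or true or C and D
s or true or D and D
s or true or false and D
s or true or false and s

[B [B [B [C [D s]]] or [C [D true]]] or [C [C [D false]] and [D s]]]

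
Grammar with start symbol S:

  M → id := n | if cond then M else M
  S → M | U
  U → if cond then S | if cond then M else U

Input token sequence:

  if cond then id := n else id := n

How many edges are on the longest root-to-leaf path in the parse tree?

[S [M if cond then [M id := n] else [M id := n]]]

3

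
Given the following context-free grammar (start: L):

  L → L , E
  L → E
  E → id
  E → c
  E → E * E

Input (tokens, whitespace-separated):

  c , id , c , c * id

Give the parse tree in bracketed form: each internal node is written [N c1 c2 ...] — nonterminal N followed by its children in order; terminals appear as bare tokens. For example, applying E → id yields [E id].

L
L , E
L , E , E
L , E , E , E
E , E , E , E
c , E , E , E
c , id , E , E
c , id , c , E
c , id , c , E * E
c , id , c , c * E
c , id , c , c * id

[L [L [L [L [E c]] , [E id]] , [E c]] , [E [E c] * [E id]]]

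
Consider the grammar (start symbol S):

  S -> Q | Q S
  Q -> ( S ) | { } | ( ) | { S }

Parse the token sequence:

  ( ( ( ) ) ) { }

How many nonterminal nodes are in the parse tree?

8

[S [Q ( [S [Q ( [S [Q ( )]] )]] )] [S [Q { }]]]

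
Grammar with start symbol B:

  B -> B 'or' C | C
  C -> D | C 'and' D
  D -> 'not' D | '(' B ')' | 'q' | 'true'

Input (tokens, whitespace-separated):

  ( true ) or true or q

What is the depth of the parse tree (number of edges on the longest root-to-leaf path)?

8

[B [B [B [C [D ( [B [C [D true]]] )]]] or [C [D true]]] or [C [D q]]]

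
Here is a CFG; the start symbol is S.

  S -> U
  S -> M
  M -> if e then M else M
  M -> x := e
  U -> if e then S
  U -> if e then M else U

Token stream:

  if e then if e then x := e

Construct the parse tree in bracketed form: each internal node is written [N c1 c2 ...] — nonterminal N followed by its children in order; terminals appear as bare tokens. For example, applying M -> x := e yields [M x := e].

S
U
if e then S
if e then U
if e then if e then S
if e then if e then M
if e then if e then x := e

[S [U if e then [S [U if e then [S [M x := e]]]]]]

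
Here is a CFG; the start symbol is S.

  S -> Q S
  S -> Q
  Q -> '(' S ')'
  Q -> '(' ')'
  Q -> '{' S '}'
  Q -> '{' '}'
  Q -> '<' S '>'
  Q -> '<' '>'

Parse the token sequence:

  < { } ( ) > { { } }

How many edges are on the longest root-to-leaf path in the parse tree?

5

[S [Q < [S [Q { }] [S [Q ( )]]] >] [S [Q { [S [Q { }]] }]]]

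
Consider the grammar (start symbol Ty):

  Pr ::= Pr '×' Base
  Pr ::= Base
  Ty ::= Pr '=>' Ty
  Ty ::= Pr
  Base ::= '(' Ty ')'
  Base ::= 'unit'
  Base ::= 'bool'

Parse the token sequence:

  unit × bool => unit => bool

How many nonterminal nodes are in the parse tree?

[Ty [Pr [Pr [Base unit]] × [Base bool]] => [Ty [Pr [Base unit]] => [Ty [Pr [Base bool]]]]]

11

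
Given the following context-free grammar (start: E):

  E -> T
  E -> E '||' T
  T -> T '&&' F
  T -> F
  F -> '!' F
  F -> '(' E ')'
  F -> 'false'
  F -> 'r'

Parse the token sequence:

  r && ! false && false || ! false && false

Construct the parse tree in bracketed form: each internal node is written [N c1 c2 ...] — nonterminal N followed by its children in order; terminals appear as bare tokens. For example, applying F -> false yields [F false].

[E [E [T [T [T [F r]] && [F ! [F false]]] && [F false]]] || [T [T [F ! [F false]]] && [F false]]]

E
E || T
T || T
T && F || T
T && F && F || T
F && F && F || T
r && F && F || T
r && ! F && F || T
r && ! false && F || T
r && ! false && false || T
r && ! false && false || T && F
r && ! false && false || F && F
r && ! false && false || ! F && F
r && ! false && false || ! false && F
r && ! false && false || ! false && false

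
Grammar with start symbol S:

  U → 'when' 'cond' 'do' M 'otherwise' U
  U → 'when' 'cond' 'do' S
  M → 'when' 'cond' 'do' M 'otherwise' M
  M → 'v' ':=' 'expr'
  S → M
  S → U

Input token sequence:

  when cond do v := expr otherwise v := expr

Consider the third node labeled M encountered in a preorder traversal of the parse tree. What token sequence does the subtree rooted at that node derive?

v := expr

[S [M when cond do [M v := expr] otherwise [M v := expr]]]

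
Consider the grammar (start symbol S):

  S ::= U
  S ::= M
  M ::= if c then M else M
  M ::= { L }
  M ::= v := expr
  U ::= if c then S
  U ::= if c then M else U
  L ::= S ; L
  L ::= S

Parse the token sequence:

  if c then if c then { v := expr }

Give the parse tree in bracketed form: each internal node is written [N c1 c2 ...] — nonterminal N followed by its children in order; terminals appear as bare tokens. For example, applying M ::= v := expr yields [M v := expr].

S
U
if c then S
if c then U
if c then if c then S
if c then if c then M
if c then if c then { L }
if c then if c then { S }
if c then if c then { M }
if c then if c then { v := expr }

[S [U if c then [S [U if c then [S [M { [L [S [M v := expr]]] }]]]]]]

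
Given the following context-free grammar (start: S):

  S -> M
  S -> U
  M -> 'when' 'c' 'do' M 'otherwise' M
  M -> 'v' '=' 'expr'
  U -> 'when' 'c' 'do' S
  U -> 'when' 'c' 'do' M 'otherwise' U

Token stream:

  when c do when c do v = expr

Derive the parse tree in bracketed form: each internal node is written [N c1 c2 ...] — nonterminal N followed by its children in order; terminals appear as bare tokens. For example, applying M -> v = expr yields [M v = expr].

[S [U when c do [S [U when c do [S [M v = expr]]]]]]

S
U
when c do S
when c do U
when c do when c do S
when c do when c do M
when c do when c do v = expr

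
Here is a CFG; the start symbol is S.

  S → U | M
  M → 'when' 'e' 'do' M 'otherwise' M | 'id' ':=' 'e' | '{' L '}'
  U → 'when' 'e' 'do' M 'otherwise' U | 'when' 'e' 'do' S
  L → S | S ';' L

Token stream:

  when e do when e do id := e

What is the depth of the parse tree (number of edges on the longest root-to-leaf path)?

[S [U when e do [S [U when e do [S [M id := e]]]]]]

6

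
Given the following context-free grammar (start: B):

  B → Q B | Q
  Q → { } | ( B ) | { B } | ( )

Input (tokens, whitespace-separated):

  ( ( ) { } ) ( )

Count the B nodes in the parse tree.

[B [Q ( [B [Q ( )] [B [Q { }]]] )] [B [Q ( )]]]

4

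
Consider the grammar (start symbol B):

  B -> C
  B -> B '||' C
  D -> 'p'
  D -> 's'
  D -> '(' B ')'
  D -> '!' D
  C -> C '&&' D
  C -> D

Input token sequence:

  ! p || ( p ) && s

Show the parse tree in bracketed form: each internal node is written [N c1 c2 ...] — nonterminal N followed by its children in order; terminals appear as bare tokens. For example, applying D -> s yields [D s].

[B [B [C [D ! [D p]]]] || [C [C [D ( [B [C [D p]]] )]] && [D s]]]

B
B || C
C || C
D || C
! D || C
! p || C
! p || C && D
! p || D && D
! p || ( B ) && D
! p || ( C ) && D
! p || ( D ) && D
! p || ( p ) && D
! p || ( p ) && s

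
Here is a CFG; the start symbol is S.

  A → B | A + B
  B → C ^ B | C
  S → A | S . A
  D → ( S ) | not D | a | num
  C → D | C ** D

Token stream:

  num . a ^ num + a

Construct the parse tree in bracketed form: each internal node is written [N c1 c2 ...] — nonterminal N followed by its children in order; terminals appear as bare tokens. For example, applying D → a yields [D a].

S
S . A
A . A
B . A
C . A
D . A
num . A
num . A + B
num . B + B
num . C ^ B + B
num . D ^ B + B
num . a ^ B + B
num . a ^ C + B
num . a ^ D + B
num . a ^ num + B
num . a ^ num + C
num . a ^ num + D
num . a ^ num + a

[S [S [A [B [C [D num]]]]] . [A [A [B [C [D a]] ^ [B [C [D num]]]]] + [B [C [D a]]]]]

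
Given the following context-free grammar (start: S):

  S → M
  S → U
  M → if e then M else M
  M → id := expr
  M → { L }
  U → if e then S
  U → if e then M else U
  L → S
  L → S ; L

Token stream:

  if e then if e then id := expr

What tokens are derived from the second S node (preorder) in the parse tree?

if e then id := expr

[S [U if e then [S [U if e then [S [M id := expr]]]]]]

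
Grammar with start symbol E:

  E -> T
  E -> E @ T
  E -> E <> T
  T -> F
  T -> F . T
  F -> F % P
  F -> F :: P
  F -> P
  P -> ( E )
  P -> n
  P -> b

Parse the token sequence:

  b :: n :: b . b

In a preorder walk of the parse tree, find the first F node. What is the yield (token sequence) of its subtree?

[E [T [F [F [F [P b]] :: [P n]] :: [P b]] . [T [F [P b]]]]]

b :: n :: b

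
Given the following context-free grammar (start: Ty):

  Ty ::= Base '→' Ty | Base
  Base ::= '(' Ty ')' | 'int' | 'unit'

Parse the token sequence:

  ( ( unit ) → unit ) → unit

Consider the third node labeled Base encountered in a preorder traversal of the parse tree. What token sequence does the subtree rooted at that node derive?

[Ty [Base ( [Ty [Base ( [Ty [Base unit]] )] → [Ty [Base unit]]] )] → [Ty [Base unit]]]

unit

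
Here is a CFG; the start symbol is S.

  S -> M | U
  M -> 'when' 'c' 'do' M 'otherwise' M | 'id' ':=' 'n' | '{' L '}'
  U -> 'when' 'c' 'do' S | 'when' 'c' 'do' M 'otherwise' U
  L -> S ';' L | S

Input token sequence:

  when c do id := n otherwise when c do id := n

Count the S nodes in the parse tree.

[S [U when c do [M id := n] otherwise [U when c do [S [M id := n]]]]]

2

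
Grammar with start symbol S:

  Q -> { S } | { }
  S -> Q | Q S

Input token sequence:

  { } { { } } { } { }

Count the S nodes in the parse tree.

[S [Q { }] [S [Q { [S [Q { }]] }] [S [Q { }] [S [Q { }]]]]]

5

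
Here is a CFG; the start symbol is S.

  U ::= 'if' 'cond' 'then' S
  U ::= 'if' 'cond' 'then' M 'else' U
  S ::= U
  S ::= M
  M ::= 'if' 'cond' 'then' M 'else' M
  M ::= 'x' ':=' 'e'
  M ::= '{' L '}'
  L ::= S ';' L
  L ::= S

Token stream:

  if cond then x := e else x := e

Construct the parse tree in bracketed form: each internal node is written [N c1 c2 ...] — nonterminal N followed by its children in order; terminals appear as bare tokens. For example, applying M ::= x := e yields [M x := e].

S
M
if cond then M else M
if cond then x := e else M
if cond then x := e else x := e

[S [M if cond then [M x := e] else [M x := e]]]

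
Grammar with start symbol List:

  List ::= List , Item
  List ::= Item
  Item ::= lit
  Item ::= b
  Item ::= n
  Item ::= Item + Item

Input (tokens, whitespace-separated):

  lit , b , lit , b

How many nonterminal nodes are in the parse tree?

[List [List [List [List [Item lit]] , [Item b]] , [Item lit]] , [Item b]]

8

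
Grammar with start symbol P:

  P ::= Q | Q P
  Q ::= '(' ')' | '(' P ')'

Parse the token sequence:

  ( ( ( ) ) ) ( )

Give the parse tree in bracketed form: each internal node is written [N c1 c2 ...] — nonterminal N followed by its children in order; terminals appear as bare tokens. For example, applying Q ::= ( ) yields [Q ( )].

P
Q P
( P ) P
( Q ) P
( ( P ) ) P
( ( Q ) ) P
( ( ( ) ) ) P
( ( ( ) ) ) Q
( ( ( ) ) ) ( )

[P [Q ( [P [Q ( [P [Q ( )]] )]] )] [P [Q ( )]]]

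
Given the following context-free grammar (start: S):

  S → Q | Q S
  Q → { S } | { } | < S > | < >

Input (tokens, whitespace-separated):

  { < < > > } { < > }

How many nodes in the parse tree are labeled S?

[S [Q { [S [Q < [S [Q < >]] >]] }] [S [Q { [S [Q < >]] }]]]

5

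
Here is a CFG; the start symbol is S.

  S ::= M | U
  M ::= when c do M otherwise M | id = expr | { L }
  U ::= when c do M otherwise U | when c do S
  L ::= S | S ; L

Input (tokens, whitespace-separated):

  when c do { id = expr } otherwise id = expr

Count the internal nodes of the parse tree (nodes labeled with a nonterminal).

7

[S [M when c do [M { [L [S [M id = expr]]] }] otherwise [M id = expr]]]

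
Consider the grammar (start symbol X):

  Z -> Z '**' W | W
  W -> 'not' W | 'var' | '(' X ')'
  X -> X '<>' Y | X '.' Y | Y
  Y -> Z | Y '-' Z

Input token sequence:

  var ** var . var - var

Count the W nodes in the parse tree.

4

[X [X [Y [Z [Z [W var]] ** [W var]]]] . [Y [Y [Z [W var]]] - [Z [W var]]]]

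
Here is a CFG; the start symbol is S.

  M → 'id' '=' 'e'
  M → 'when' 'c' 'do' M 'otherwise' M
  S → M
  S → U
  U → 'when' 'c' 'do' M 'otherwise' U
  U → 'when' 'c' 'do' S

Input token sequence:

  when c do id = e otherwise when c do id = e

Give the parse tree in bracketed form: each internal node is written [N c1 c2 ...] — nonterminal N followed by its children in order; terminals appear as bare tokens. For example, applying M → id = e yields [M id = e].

S
U
when c do M otherwise U
when c do id = e otherwise U
when c do id = e otherwise when c do S
when c do id = e otherwise when c do M
when c do id = e otherwise when c do id = e

[S [U when c do [M id = e] otherwise [U when c do [S [M id = e]]]]]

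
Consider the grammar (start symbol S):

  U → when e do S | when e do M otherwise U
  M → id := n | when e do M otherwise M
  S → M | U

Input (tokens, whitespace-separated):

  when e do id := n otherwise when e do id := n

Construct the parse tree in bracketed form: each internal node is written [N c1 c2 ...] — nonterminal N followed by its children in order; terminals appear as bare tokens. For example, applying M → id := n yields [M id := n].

[S [U when e do [M id := n] otherwise [U when e do [S [M id := n]]]]]

S
U
when e do M otherwise U
when e do id := n otherwise U
when e do id := n otherwise when e do S
when e do id := n otherwise when e do M
when e do id := n otherwise when e do id := n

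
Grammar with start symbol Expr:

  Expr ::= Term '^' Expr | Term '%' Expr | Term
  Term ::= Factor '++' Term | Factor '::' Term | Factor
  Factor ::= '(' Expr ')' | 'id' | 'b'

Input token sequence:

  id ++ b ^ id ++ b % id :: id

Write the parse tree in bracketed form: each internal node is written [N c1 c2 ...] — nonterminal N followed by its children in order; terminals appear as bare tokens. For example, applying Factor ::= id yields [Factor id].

Expr
Term ^ Expr
Factor ++ Term ^ Expr
id ++ Term ^ Expr
id ++ Factor ^ Expr
id ++ b ^ Expr
id ++ b ^ Term % Expr
id ++ b ^ Factor ++ Term % Expr
id ++ b ^ id ++ Term % Expr
id ++ b ^ id ++ Factor % Expr
id ++ b ^ id ++ b % Expr
id ++ b ^ id ++ b % Term
id ++ b ^ id ++ b % Factor :: Term
id ++ b ^ id ++ b % id :: Term
id ++ b ^ id ++ b % id :: Factor
id ++ b ^ id ++ b % id :: id

[Expr [Term [Factor id] ++ [Term [Factor b]]] ^ [Expr [Term [Factor id] ++ [Term [Factor b]]] % [Expr [Term [Factor id] :: [Term [Factor id]]]]]]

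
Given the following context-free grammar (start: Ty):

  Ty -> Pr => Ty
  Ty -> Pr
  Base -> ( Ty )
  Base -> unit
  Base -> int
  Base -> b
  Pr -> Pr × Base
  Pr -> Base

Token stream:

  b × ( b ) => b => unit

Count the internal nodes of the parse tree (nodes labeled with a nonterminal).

[Ty [Pr [Pr [Base b]] × [Base ( [Ty [Pr [Base b]]] )]] => [Ty [Pr [Base b]] => [Ty [Pr [Base unit]]]]]

14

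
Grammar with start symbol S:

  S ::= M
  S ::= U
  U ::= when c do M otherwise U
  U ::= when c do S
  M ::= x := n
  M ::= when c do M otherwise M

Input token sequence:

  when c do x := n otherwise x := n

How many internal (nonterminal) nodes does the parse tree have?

4

[S [M when c do [M x := n] otherwise [M x := n]]]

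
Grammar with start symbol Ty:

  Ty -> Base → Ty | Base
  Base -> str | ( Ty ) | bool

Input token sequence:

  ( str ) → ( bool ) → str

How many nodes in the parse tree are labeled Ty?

5

[Ty [Base ( [Ty [Base str]] )] → [Ty [Base ( [Ty [Base bool]] )] → [Ty [Base str]]]]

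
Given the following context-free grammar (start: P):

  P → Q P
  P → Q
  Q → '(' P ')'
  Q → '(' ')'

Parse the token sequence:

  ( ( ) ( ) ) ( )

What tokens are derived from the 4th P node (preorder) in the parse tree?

( )

[P [Q ( [P [Q ( )] [P [Q ( )]]] )] [P [Q ( )]]]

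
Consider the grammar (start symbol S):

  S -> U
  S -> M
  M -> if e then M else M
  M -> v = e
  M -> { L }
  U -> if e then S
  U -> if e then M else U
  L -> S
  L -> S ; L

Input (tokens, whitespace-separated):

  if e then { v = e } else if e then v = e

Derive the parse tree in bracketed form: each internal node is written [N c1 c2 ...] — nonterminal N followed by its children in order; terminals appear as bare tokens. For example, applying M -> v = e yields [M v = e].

S
U
if e then M else U
if e then { L } else U
if e then { S } else U
if e then { M } else U
if e then { v = e } else U
if e then { v = e } else if e then S
if e then { v = e } else if e then M
if e then { v = e } else if e then v = e

[S [U if e then [M { [L [S [M v = e]]] }] else [U if e then [S [M v = e]]]]]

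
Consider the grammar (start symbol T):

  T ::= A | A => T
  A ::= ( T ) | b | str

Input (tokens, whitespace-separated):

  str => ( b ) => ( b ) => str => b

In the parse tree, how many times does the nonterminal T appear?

7

[T [A str] => [T [A ( [T [A b]] )] => [T [A ( [T [A b]] )] => [T [A str] => [T [A b]]]]]]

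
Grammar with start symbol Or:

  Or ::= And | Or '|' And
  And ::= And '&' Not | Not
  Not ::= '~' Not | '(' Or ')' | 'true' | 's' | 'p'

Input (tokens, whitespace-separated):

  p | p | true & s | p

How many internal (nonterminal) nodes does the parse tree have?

[Or [Or [Or [Or [And [Not p]]] | [And [Not p]]] | [And [And [Not true]] & [Not s]]] | [And [Not p]]]

14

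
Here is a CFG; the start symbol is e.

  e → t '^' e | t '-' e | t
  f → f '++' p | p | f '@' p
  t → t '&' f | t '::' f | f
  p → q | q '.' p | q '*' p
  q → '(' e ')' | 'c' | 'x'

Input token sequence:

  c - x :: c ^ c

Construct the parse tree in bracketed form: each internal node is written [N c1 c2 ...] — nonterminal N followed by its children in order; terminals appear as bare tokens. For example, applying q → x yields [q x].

e
t - e
f - e
p - e
q - e
c - e
c - t ^ e
c - t :: f ^ e
c - f :: f ^ e
c - p :: f ^ e
c - q :: f ^ e
c - x :: f ^ e
c - x :: p ^ e
c - x :: q ^ e
c - x :: c ^ e
c - x :: c ^ t
c - x :: c ^ f
c - x :: c ^ p
c - x :: c ^ q
c - x :: c ^ c

[e [t [f [p [q c]]]] - [e [t [t [f [p [q x]]]] :: [f [p [q c]]]] ^ [e [t [f [p [q c]]]]]]]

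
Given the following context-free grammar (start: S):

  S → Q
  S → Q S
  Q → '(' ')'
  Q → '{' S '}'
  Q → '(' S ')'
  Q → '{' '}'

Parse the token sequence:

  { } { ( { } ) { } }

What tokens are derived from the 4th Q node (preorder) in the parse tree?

{ }

[S [Q { }] [S [Q { [S [Q ( [S [Q { }]] )] [S [Q { }]]] }]]]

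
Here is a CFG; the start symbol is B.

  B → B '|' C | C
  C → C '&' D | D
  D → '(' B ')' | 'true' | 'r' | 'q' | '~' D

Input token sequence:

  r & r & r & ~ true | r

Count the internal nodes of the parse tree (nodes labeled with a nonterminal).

13

[B [B [C [C [C [C [D r]] & [D r]] & [D r]] & [D ~ [D true]]]] | [C [D r]]]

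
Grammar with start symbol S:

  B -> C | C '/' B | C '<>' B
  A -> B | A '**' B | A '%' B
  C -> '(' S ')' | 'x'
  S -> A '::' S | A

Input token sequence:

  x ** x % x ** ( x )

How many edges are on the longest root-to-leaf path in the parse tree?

8

[S [A [A [A [A [B [C x]]] ** [B [C x]]] % [B [C x]]] ** [B [C ( [S [A [B [C x]]]] )]]]]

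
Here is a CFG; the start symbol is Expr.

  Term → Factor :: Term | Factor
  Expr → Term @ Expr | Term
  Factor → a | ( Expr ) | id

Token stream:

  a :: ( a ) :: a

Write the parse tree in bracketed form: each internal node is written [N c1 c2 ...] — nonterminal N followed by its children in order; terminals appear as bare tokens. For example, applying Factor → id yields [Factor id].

[Expr [Term [Factor a] :: [Term [Factor ( [Expr [Term [Factor a]]] )] :: [Term [Factor a]]]]]

Expr
Term
Factor :: Term
a :: Term
a :: Factor :: Term
a :: ( Expr ) :: Term
a :: ( Term ) :: Term
a :: ( Factor ) :: Term
a :: ( a ) :: Term
a :: ( a ) :: Factor
a :: ( a ) :: a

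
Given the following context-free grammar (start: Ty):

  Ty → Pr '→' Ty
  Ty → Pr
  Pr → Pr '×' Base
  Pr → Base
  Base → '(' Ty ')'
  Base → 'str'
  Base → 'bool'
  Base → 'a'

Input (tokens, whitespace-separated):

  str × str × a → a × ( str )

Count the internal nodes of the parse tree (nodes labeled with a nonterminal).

15

[Ty [Pr [Pr [Pr [Base str]] × [Base str]] × [Base a]] → [Ty [Pr [Pr [Base a]] × [Base ( [Ty [Pr [Base str]]] )]]]]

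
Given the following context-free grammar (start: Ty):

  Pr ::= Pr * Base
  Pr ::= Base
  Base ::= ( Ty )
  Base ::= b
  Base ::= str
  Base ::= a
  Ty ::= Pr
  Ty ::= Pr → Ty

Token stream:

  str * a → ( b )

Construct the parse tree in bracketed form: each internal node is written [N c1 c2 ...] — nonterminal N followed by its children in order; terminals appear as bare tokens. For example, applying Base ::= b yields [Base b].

Ty
Pr → Ty
Pr * Base → Ty
Base * Base → Ty
str * Base → Ty
str * a → Ty
str * a → Pr
str * a → Base
str * a → ( Ty )
str * a → ( Pr )
str * a → ( Base )
str * a → ( b )

[Ty [Pr [Pr [Base str]] * [Base a]] → [Ty [Pr [Base ( [Ty [Pr [Base b]]] )]]]]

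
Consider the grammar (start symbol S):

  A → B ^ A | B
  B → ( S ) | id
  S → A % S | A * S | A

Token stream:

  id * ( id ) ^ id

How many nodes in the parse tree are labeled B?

[S [A [B id]] * [S [A [B ( [S [A [B id]]] )] ^ [A [B id]]]]]

4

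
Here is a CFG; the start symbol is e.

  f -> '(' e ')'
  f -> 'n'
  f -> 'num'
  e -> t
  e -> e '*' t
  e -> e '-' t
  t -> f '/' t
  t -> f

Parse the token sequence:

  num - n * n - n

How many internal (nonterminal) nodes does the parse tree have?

[e [e [e [e [t [f num]]] - [t [f n]]] * [t [f n]]] - [t [f n]]]

12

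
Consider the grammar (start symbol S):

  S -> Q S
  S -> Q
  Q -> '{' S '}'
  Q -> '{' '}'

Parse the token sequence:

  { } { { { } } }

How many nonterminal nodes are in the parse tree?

8

[S [Q { }] [S [Q { [S [Q { [S [Q { }]] }]] }]]]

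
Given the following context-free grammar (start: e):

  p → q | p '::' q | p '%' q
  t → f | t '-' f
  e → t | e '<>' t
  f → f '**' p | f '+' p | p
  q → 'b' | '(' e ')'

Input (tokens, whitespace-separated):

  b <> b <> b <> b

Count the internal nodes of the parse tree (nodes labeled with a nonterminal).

[e [e [e [e [t [f [p [q b]]]]] <> [t [f [p [q b]]]]] <> [t [f [p [q b]]]]] <> [t [f [p [q b]]]]]

20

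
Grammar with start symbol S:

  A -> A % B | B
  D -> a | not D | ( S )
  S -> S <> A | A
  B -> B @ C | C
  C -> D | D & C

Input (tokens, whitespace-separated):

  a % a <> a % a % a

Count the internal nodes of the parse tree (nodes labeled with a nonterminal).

[S [S [A [A [B [C [D a]]]] % [B [C [D a]]]]] <> [A [A [A [B [C [D a]]]] % [B [C [D a]]]] % [B [C [D a]]]]]

22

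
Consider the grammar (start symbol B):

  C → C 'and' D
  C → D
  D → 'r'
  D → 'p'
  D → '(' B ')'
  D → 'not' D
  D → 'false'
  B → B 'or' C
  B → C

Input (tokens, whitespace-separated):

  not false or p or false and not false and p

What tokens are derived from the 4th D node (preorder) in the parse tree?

[B [B [B [C [D not [D false]]]] or [C [D p]]] or [C [C [C [D false]] and [D not [D false]]] and [D p]]]

false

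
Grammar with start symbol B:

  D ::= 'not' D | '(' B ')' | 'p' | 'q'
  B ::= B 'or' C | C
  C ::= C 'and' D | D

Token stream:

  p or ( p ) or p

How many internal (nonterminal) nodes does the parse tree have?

12

[B [B [B [C [D p]]] or [C [D ( [B [C [D p]]] )]]] or [C [D p]]]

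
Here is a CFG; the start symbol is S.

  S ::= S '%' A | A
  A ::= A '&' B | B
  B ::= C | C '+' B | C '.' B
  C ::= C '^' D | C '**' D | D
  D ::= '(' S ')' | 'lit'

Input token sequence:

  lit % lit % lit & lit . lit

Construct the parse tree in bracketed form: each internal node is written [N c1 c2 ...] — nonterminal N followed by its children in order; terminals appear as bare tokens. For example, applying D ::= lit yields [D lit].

S
S % A
S % A % A
A % A % A
B % A % A
C % A % A
D % A % A
lit % A % A
lit % B % A
lit % C % A
lit % D % A
lit % lit % A
lit % lit % A & B
lit % lit % B & B
lit % lit % C & B
lit % lit % D & B
lit % lit % lit & B
lit % lit % lit & C . B
lit % lit % lit & D . B
lit % lit % lit & lit . B
lit % lit % lit & lit . C
lit % lit % lit & lit . D
lit % lit % lit & lit . lit

[S [S [S [A [B [C [D lit]]]]] % [A [B [C [D lit]]]]] % [A [A [B [C [D lit]]]] & [B [C [D lit]] . [B [C [D lit]]]]]]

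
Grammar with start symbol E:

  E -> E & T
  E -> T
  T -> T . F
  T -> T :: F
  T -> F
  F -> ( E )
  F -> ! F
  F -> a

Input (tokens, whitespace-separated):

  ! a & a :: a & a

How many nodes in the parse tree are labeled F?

[E [E [E [T [F ! [F a]]]] & [T [T [F a]] :: [F a]]] & [T [F a]]]

5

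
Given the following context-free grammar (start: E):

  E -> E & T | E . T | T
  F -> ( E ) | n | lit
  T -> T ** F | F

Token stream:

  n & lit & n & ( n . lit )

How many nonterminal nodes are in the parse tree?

18

[E [E [E [E [T [F n]]] & [T [F lit]]] & [T [F n]]] & [T [F ( [E [E [T [F n]]] . [T [F lit]]] )]]]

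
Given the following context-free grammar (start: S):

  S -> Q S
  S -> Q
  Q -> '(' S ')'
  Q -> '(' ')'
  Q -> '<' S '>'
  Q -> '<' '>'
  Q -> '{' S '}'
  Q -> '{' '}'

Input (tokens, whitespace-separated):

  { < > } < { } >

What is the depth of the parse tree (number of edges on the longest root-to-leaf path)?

[S [Q { [S [Q < >]] }] [S [Q < [S [Q { }]] >]]]

5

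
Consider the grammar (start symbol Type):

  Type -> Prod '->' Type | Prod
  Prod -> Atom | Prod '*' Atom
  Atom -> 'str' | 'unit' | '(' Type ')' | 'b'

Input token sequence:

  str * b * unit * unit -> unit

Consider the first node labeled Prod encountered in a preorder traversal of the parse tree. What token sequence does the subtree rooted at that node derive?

str * b * unit * unit

[Type [Prod [Prod [Prod [Prod [Atom str]] * [Atom b]] * [Atom unit]] * [Atom unit]] -> [Type [Prod [Atom unit]]]]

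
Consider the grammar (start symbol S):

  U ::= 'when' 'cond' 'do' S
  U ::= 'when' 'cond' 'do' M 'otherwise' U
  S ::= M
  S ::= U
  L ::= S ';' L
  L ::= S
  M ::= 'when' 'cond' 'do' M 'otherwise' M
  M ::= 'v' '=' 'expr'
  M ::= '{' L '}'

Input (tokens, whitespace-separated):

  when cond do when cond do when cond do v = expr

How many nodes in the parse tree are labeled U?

[S [U when cond do [S [U when cond do [S [U when cond do [S [M v = expr]]]]]]]]

3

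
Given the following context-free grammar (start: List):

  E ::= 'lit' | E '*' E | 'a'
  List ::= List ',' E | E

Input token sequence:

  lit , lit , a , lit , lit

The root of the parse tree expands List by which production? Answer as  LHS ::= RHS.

List ::= List ',' E

[List [List [List [List [List [E lit]] , [E lit]] , [E a]] , [E lit]] , [E lit]]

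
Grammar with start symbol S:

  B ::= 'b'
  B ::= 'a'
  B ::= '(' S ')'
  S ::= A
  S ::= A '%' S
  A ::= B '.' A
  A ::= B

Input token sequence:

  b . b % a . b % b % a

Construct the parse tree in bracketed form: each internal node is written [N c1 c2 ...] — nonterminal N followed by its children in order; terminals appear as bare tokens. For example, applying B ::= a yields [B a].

[S [A [B b] . [A [B b]]] % [S [A [B a] . [A [B b]]] % [S [A [B b]] % [S [A [B a]]]]]]

S
A % S
B . A % S
b . A % S
b . B % S
b . b % S
b . b % A % S
b . b % B . A % S
b . b % a . A % S
b . b % a . B % S
b . b % a . b % S
b . b % a . b % A % S
b . b % a . b % B % S
b . b % a . b % b % S
b . b % a . b % b % A
b . b % a . b % b % B
b . b % a . b % b % a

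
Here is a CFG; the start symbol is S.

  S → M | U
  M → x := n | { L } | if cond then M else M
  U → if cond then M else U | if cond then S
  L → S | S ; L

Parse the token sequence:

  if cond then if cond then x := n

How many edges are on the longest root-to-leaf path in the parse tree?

6

[S [U if cond then [S [U if cond then [S [M x := n]]]]]]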